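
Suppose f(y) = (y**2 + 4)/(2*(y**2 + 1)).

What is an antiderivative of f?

An antiderivative is F(y) = y/2 + 3*atan(y)/2.

Check any antiderivative F(y) by computing F'(y) and comparing it with f(y).
Check: d/dy[y/2 + 3*atan(y)/2] = (y**2 + 4)/(2*y**2 + 2), which equals f(y).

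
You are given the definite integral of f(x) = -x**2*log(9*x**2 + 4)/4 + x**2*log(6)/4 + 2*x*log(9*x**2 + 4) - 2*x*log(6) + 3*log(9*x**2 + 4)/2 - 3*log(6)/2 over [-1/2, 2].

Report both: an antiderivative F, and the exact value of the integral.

Antiderivative: F(x) = -(27*x**3*log(3*x**2/2 + 2/3) - 18*x**3 - 324*x**2*log(3*x**2/2 + 2/3) + 324*x**2 - 486*x*log(3*x**2/2 + 2/3) + 996*x - 144*log(x**2 + 4/9) - 664*atan(3*x/2))/324; value = -4745/432 + 47*log(25/24)/96 - 4*log(25/36)/9 + 4*log(40/9)/9 + 166*atan(3/4)/81 + 166*atan(3)/81 + 19*log(20/3)/3

Integrate term by term and add the pieces.
F(x) = -(27*x**3*log(3*x**2/2 + 2/3) - 18*x**3 - 324*x**2*log(3*x**2/2 + 2/3) + 324*x**2 - 486*x*log(3*x**2/2 + 2/3) + 996*x - 144*log(x**2 + 4/9) - 664*atan(3*x/2))/324 is an antiderivative of f.
Check: d/dx[-(27*x**3*log(3*x**2/2 + 2/3) - 18*x**3 - 324*x**2*log(3*x**2/2 + 2/3) + 324*x**2 - 486*x*log(3*x**2/2 + 2/3) + 996*x - 144*log(x**2 + 4/9) - 664*atan(3*x/2))/324] = -x**2*log(9*x**2 + 4)/4 + x**2*log(6)/4 + 2*x*log(9*x**2 + 4) - 2*x*log(6) + 3*log(9*x**2 + 4)/2 - 3*log(6)/2 = f(x).
F(2) = -262/27 + 4*log(40/9)/9 + 166*atan(3)/81 + 19*log(20/3)/3; F(-1/2) = -166*atan(3/4)/81 + 4*log(25/36)/9 - 47*log(25/24)/96 + 553/432.
Integral = F(2) - F(-1/2) = -4745/432 + 47*log(25/24)/96 - 4*log(25/36)/9 + 4*log(40/9)/9 + 166*atan(3/4)/81 + 166*atan(3)/81 + 19*log(20/3)/3.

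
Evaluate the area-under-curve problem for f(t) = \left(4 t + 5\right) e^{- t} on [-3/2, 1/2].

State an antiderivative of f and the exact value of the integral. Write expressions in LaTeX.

Recognize the product-rule pattern: f = u'v + uv' with u = - 4 t - 9, v = e^{- t}, so integration by parts undoes it.
F(t) = - \left(4 t + 9\right) e^{- t} is an antiderivative of f.
Check: d/dt[- \left(4 t + 9\right) e^{- t}] = \left(4 t + 5\right) e^{- t} = f(t).
F(1/2) = - \frac{11}{e^{\frac{1}{2}}}; F(-3/2) = - 3 e^{\frac{3}{2}}.
Integral = F(1/2) - F(-3/2) = - \frac{11}{e^{\frac{1}{2}}} + 3 e^{\frac{3}{2}}.

Antiderivative: F(t) = - \left(4 t + 9\right) e^{- t}; value = - \frac{11}{e^{\frac{1}{2}}} + 3 e^{\frac{3}{2}}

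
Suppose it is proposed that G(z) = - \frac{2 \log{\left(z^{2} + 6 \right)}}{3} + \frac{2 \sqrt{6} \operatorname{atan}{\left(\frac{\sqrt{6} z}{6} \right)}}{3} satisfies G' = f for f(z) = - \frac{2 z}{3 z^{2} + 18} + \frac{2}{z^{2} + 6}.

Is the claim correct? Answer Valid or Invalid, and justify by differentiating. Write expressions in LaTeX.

Invalid: d/dz[G] - f = \frac{6 - 2 z}{3 z^{2} + 18}, which is not 0.

d/dz[G] = \frac{12 - 4 z}{3 z^{2} + 18}
d/dz[G] - f(z) = \frac{6 - 2 z}{3 z^{2} + 18} != 0.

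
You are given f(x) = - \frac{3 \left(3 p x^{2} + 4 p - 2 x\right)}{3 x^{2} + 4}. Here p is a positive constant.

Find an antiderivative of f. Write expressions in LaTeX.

Check any antiderivative F(x) by computing F'(x) and comparing it with f(x).
Check: d/dx[- 3 p x + \log{\left(\frac{3 x^{2}}{2} + 2 \right)}] = \frac{- 9 p x^{2} - 12 p + 6 x}{3 x^{2} + 4}, which equals f(x).

An antiderivative is F(x) = - 3 p x + \log{\left(\frac{3 x^{2}}{2} + 2 \right)}.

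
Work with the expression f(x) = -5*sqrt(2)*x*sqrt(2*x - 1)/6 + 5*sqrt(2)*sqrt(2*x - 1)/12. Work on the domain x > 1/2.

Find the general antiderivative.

F(x) = -sqrt(2)*(2*x - 1)**(5/2)/12 + C

Integrate term by term and add the pieces.
Check: d/dx[-sqrt(2)*(2*x - 1)**(5/2)/12] = -5*sqrt(2)*x*sqrt(2*x - 1)/6 + 5*sqrt(2)*sqrt(2*x - 1)/12 = f(x).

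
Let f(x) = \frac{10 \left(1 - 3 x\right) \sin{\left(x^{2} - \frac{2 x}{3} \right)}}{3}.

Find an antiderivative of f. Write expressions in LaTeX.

The substitution u = x^{2} - \frac{2 x}{3} works: f is exactly (dF/du)*(du/dx) for that inner function.
Check: d/dx[5 \cos{\left(x^{2} - \frac{2 x}{3} \right)}] = - 10 x \sin{\left(x^{2} - \frac{2 x}{3} \right)} + \frac{10 \sin{\left(x^{2} - \frac{2 x}{3} \right)}}{3}, which equals f(x).

An antiderivative is F(x) = 5 \cos{\left(x^{2} - \frac{2 x}{3} \right)}.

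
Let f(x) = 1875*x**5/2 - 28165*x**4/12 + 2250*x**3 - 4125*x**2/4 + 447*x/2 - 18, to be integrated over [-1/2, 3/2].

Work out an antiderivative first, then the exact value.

Antiderivative: F(x) = 625*x**6/4 - 5633*x**5/12 + 1125*x**4/2 - 1375*x**3/4 + 447*x**2/4 - 18*x; value = -61/12

Integrate term by term and add the pieces.
F(x) = 625*x**6/4 - 5633*x**5/12 + 1125*x**4/2 - 1375*x**3/4 + 447*x**2/4 - 18*x is an antiderivative of f.
Check: d/dx[625*x**6/4 - 5633*x**5/12 + 1125*x**4/2 - 1375*x**3/4 + 447*x**2/4 - 18*x] = 1875*x**5/2 - 28165*x**4/12 + 2250*x**3 - 4125*x**2/4 + 447*x/2 - 18 = f(x).
F(3/2) = 32535/256; F(-1/2) = 101509/768.
Integral = F(3/2) - F(-1/2) = -61/12.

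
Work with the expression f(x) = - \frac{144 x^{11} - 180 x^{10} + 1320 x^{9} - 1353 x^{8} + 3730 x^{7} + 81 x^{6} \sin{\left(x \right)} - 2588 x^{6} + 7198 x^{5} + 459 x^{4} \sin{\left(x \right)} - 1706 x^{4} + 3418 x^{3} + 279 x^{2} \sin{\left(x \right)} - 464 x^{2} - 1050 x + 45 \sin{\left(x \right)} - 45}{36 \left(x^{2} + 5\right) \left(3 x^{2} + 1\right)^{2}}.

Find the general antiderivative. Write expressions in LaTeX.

F(x) = - \frac{24 x^{8} - 36 x^{7} + 134 x^{6} - 123 x^{5} + 231 x^{4} - 118 x^{3} + 1620 x^{2} \log{\left(x^{2} + 5 \right)} - 81 x^{2} \cos{\left(x \right)} + 144 x^{2} - 27 x + 540 \log{\left(x^{2} + 5 \right)} - 27 \cos{\left(x \right)} + 189}{108 \left(3 x^{2} + 1\right)} + C

A candidate is checked by its d/dx: the result must match f(x).
Check: d/dx[- \frac{24 x^{8} - 36 x^{7} + 134 x^{6} - 123 x^{5} + 231 x^{4} - 118 x^{3} + 1620 x^{2} \log{\left(x^{2} + 5 \right)} - 81 x^{2} \cos{\left(x \right)} + 144 x^{2} - 27 x + 540 \log{\left(x^{2} + 5 \right)} - 27 \cos{\left(x \right)} + 189}{108 \left(3 x^{2} + 1\right)}] = \frac{- 144 x^{11} + 180 x^{10} - 1320 x^{9} + 1353 x^{8} - 3730 x^{7} - 81 x^{6} \sin{\left(x \right)} + 2588 x^{6} - 7198 x^{5} - 459 x^{4} \sin{\left(x \right)} + 1706 x^{4} - 3418 x^{3} - 279 x^{2} \sin{\left(x \right)} + 464 x^{2} + 1050 x - 45 \sin{\left(x \right)} + 45}{324 x^{6} + 1836 x^{4} + 1116 x^{2} + 180}, which equals f(x).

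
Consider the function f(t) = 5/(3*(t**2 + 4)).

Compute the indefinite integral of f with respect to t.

Check any antiderivative F(t) by computing F'(t) and comparing it with f(t).
Check: d/dt[5*atan(t/2)/6] = 5/(3*t**2 + 12), which equals f(t).

F(t) = 5*atan(t/2)/6 + C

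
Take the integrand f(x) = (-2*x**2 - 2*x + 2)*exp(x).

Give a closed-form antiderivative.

Recognize the product-rule pattern: f = u'v + uv' with u = -2*x**2 + 2*x, v = exp(x), so integration by parts undoes it.
Check: d/dx[2*x*(1 - x)*exp(x)] = -2*x**2*exp(x) - 2*x*exp(x) + 2*exp(x), which equals f(x).

An antiderivative is F(x) = 2*x*(1 - x)*exp(x).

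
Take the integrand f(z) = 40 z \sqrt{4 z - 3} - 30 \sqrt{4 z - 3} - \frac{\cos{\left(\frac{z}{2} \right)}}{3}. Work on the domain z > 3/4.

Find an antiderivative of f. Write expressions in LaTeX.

The integrand splits into summands that can be handled one at a time.
Check: d/dz[16 z^{2} \sqrt{4 z - 3} - 24 z \sqrt{4 z - 3} + 9 \sqrt{4 z - 3} - \frac{2 \sin{\left(\frac{z}{2} \right)}}{3}] = \frac{480 z^{2} - 720 z - \sqrt{4 z - 3} \cos{\left(\frac{z}{2} \right)} + 270}{3 \sqrt{4 z - 3}}, which equals f(z).

An antiderivative is F(z) = 16 z^{2} \sqrt{4 z - 3} - 24 z \sqrt{4 z - 3} + 9 \sqrt{4 z - 3} - \frac{2 \sin{\left(\frac{z}{2} \right)}}{3}.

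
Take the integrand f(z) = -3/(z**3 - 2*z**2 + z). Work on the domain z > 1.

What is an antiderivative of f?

An antiderivative is F(z) = -3*log(z) + 3*log(z - 1) + 3/(z - 1).

The denominator factors as z*(z - 1)**2; partial fractions split f into directly integrable pieces: 3/(z - 1) - 3/(z - 1)**2 - 3/z.
Check: d/dz[-3*log(z) + 3*log(z - 1) + 3/(z - 1)] = -3/(z**3 - 2*z**2 + z) = f(z).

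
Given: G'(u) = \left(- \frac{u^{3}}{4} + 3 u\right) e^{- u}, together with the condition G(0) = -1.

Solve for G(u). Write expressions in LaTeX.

G'(u) has the shape v'r + vr' for v = \frac{u^{3}}{4} + \frac{3 u^{2}}{4} - \frac{3 u}{2} - \frac{3}{2} and r = e^{- u} — it is the derivative of the product v*r.
A general antiderivative is \frac{\left(u^{3} + 3 u^{2} - 6 u - 6\right) e^{- u}}{4} + C.
The condition gives C = -1 - (- \frac{3}{2}) = \frac{1}{2}.
So G(u) = \frac{\left(u^{3} + 3 u^{2} - 6 u + 2 e^{u} - 6\right) e^{- u}}{4}.
Check: d/du[\frac{\left(u^{3} + 3 u^{2} - 6 u + 2 e^{u} - 6\right) e^{- u}}{4}] = \frac{\left(- u^{3} + 12 u\right) e^{- u}}{4}, which equals G'(u).

G(u) = \frac{\left(u^{3} + 3 u^{2} - 6 u + 2 e^{u} - 6\right) e^{- u}}{4}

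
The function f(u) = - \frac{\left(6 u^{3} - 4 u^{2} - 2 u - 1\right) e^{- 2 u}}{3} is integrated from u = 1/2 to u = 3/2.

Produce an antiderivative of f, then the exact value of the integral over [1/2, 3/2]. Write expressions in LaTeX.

f has the shape v'r + vr' for v = u^{3} + \frac{5 u^{2}}{6} + \frac{u}{2} + \frac{1}{12} and r = e^{- 2 u} — it is the derivative of the product v*r.
F(u) = \frac{\left(12 u^{3} + 10 u^{2} + 6 u + 1\right) e^{- 2 u}}{12} is an antiderivative of f.
Check: d/du[\frac{\left(12 u^{3} + 10 u^{2} + 6 u + 1\right) e^{- 2 u}}{12}] = \frac{\left(- 6 u^{3} + 4 u^{2} + 2 u + 1\right) e^{- 2 u}}{3}, which equals f(u).
F(3/2) = \frac{73}{12 e^{3}}; F(1/2) = \frac{2}{3 e}.
Integral = F(3/2) - F(1/2) = - \frac{2}{3 e} + \frac{73}{12 e^{3}}.

Antiderivative: F(u) = \frac{\left(12 u^{3} + 10 u^{2} + 6 u + 1\right) e^{- 2 u}}{12}; value = - \frac{2}{3 e} + \frac{73}{12 e^{3}}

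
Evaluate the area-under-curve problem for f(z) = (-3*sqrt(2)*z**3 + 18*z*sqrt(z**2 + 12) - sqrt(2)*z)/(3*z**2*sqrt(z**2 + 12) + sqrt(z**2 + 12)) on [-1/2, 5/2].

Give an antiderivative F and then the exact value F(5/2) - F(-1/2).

Antiderivative: F(z) = -sqrt(2)*sqrt(z**2 + 12) + 3*log(3*z**2/2 + 1/2); value = -sqrt(146)/2 - 3*log(7/8) + 7*sqrt(2)/2 + 3*log(79/8)

Any candidate F(z) must reproduce f(z) exactly when differentiated.
F(z) = -sqrt(2)*sqrt(z**2 + 12) + 3*log(3*z**2/2 + 1/2) is an antiderivative of f.
Check: d/dz[-sqrt(2)*sqrt(z**2 + 12) + 3*log(3*z**2/2 + 1/2)] = (-3*sqrt(2)*z**3 + 18*z*sqrt(z**2 + 12) - sqrt(2)*z)/(3*z**2*sqrt(z**2 + 12) + sqrt(z**2 + 12)) = f(z).
F(5/2) = -sqrt(146)/2 + 3*log(79/8); F(-1/2) = -7*sqrt(2)/2 + 3*log(7/8).
Integral = F(5/2) - F(-1/2) = -sqrt(146)/2 - 3*log(7/8) + 7*sqrt(2)/2 + 3*log(79/8).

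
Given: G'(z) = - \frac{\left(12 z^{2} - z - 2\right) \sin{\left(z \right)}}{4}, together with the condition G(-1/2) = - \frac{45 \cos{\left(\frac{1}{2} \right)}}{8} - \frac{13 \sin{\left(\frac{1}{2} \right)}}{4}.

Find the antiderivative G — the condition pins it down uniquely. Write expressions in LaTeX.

Recover the given G'(z) by differentiating a candidate G(z); any mismatch rules it out.
A general antiderivative is 3 z^{2} \cos{\left(z \right)} - 6 z \sin{\left(z \right)} - \frac{z \cos{\left(z \right)}}{4} + \frac{\sin{\left(z \right)}}{4} - \frac{13 \cos{\left(z \right)}}{2} + C.
The condition gives C = - \frac{45 \cos{\left(\frac{1}{2} \right)}}{8} - \frac{13 \sin{\left(\frac{1}{2} \right)}}{4} - (- \frac{45 \cos{\left(\frac{1}{2} \right)}}{8} - \frac{13 \sin{\left(\frac{1}{2} \right)}}{4}) = 0.
So G(z) = 3 z^{2} \cos{\left(z \right)} - 6 z \sin{\left(z \right)} - \frac{z \cos{\left(z \right)}}{4} + \frac{\sin{\left(z \right)}}{4} - \frac{13 \cos{\left(z \right)}}{2}.
Check: d/dz[3 z^{2} \cos{\left(z \right)} - 6 z \sin{\left(z \right)} - \frac{z \cos{\left(z \right)}}{4} + \frac{\sin{\left(z \right)}}{4} - \frac{13 \cos{\left(z \right)}}{2}] = - 3 z^{2} \sin{\left(z \right)} + \frac{z \sin{\left(z \right)}}{4} + \frac{\sin{\left(z \right)}}{2}, which equals G'(z).

G(z) = 3 z^{2} \cos{\left(z \right)} - 6 z \sin{\left(z \right)} - \frac{z \cos{\left(z \right)}}{4} + \frac{\sin{\left(z \right)}}{4} - \frac{13 \cos{\left(z \right)}}{2}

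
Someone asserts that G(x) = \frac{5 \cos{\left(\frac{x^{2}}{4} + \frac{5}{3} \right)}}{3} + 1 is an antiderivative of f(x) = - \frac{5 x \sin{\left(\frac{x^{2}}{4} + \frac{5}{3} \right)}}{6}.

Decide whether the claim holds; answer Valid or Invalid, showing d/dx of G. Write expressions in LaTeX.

Valid - differentiating G returns exactly f.

d/dx[G] = - \frac{5 x \sin{\left(\frac{x^{2}}{4} + \frac{5}{3} \right)}}{6}
This equals f(x) exactly, so the claim holds.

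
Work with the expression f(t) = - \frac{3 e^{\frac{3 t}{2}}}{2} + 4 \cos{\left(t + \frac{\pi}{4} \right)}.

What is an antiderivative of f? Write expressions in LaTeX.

Integrate term by term and add the pieces.
Check: d/dt[- e^{\frac{3 t}{2}} + 4 \sin{\left(t + \frac{\pi}{4} \right)}] = - \frac{3 e^{\frac{3 t}{2}}}{2} + 4 \cos{\left(t + \frac{\pi}{4} \right)} = f(t).

An antiderivative is F(t) = - e^{\frac{3 t}{2}} + 4 \sin{\left(t + \frac{\pi}{4} \right)}.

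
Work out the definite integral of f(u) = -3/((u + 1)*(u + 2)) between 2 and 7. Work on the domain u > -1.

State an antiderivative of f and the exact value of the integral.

Antiderivative: F(u) = -3*log(u + 1) + 3*log(u + 2); value = -3*log(8) - 3*log(4) + 3*log(3) + 3*log(9)

Factor the denominator ((u + 1)*(u + 2)) and decompose: f = 3/(u + 2) - 3/(u + 1); each piece integrates to a log, atan, or power term.
F(u) = -3*log(u + 1) + 3*log(u + 2) is an antiderivative of f.
Check: d/du[-3*log(u + 1) + 3*log(u + 2)] = -3/(u**2 + 3*u + 2), which equals f(u).
F(7) = -3*log(8) + 3*log(9); F(2) = -3*log(3) + 3*log(4).
Integral = F(7) - F(2) = -3*log(8) - 3*log(4) + 3*log(3) + 3*log(9).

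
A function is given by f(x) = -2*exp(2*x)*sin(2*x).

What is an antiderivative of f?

An antiderivative is F(x) = (-sin(2*x) + cos(2*x))*exp(2*x)/2.

Differentiate the proposed F(x) back; it has to land on f(x) exactly.
Check: d/dx[(-sin(2*x) + cos(2*x))*exp(2*x)/2] = -2*exp(2*x)*sin(2*x) = f(x).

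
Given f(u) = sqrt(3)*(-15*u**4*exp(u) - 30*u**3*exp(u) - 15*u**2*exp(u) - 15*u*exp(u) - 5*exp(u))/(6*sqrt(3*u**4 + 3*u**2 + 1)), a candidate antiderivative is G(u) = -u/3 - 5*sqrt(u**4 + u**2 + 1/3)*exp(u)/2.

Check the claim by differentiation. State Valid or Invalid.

Invalid: d/du[G] - f = -1/3, which is not 0.

d/du[G] = sqrt(3)*(-45*u**4*exp(u) - 90*u**3*exp(u) - 45*u**2*exp(u) - 45*u*exp(u) - 2*sqrt(3)*sqrt(3*u**4 + 3*u**2 + 1) - 15*exp(u))/(18*sqrt(3*u**4 + 3*u**2 + 1))
d/du[G] - f(u) = -1/3 != 0.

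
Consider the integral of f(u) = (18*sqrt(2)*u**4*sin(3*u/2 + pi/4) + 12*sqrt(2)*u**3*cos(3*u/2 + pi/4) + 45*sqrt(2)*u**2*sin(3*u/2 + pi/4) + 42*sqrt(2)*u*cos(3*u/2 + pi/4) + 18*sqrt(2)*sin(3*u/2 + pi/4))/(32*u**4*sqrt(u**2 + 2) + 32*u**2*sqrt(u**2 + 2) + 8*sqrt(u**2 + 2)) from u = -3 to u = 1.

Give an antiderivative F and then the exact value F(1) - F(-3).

Check any antiderivative F(u) by computing F'(u) and comparing it with f(u).
F(u) = -3*sqrt(2*u**2 + 4)*cos(3*u/2 + pi/4)/(4*(2*u**2 + 1)) is an antiderivative of f.
Check: d/du[-3*sqrt(2*u**2 + 4)*cos(3*u/2 + pi/4)/(4*(2*u**2 + 1))] = (18*sqrt(2)*u**4*sin(3*u/2 + pi/4) + 12*sqrt(2)*u**3*cos(3*u/2 + pi/4) + 45*sqrt(2)*u**2*sin(3*u/2 + pi/4) + 42*sqrt(2)*u*cos(3*u/2 + pi/4) + 18*sqrt(2)*sin(3*u/2 + pi/4))/(32*u**4*sqrt(u**2 + 2) + 32*u**2*sqrt(u**2 + 2) + 8*sqrt(u**2 + 2)) = f(u).
F(1) = -sqrt(6)*cos(pi/4 + 3/2)/4; F(-3) = -3*sqrt(22)*sin(pi/4 + 9/2)/76.
Integral = F(1) - F(-3) = 3*sqrt(22)*sin(pi/4 + 9/2)/76 - sqrt(6)*cos(pi/4 + 3/2)/4.

Antiderivative: F(u) = -3*sqrt(2*u**2 + 4)*cos(3*u/2 + pi/4)/(4*(2*u**2 + 1)); value = 3*sqrt(22)*sin(pi/4 + 9/2)/76 - sqrt(6)*cos(pi/4 + 3/2)/4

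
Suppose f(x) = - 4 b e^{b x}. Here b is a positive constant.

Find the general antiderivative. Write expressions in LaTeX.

F(x) = - 4 e^{b x} + C

Differentiate the proposed F(x) back; it has to land on f(x) exactly.
Check: d/dx[- 4 e^{b x}] = - 4 b e^{b x} = f(x).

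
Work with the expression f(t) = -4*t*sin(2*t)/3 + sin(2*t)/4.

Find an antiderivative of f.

Integrate term by term and add the pieces.
Check: d/dt[(16*t*cos(2*t) - 8*sin(2*t) - 3*cos(2*t))/24] = -4*t*sin(2*t)/3 + sin(2*t)/4 = f(t).

An antiderivative is F(t) = (16*t*cos(2*t) - 8*sin(2*t) - 3*cos(2*t))/24.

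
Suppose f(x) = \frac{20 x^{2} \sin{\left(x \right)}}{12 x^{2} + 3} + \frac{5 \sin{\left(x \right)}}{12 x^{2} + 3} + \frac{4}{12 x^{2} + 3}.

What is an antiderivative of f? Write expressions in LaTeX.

The integrand splits into summands that can be handled one at a time.
Check: d/dx[\frac{- 5 \cos{\left(x \right)} + 2 \operatorname{atan}{\left(2 x \right)}}{3}] = \frac{20 x^{2} \sin{\left(x \right)} + 5 \sin{\left(x \right)} + 4}{12 x^{2} + 3}, which equals f(x).

An antiderivative is F(x) = \frac{- 5 \cos{\left(x \right)} + 2 \operatorname{atan}{\left(2 x \right)}}{3}.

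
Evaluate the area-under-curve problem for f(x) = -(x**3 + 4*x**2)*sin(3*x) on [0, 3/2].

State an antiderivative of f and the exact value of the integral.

Antiderivative: F(x) = x**3*cos(3*x)/3 - x**2*sin(3*x)/3 + 4*x**2*cos(3*x)/3 - 8*x*sin(3*x)/9 - 2*x*cos(3*x)/9 + 2*sin(3*x)/27 - 8*cos(3*x)/27; value = 755*cos(9/2)/216 + 8/27 - 217*sin(9/2)/108

Since d/dx undoes antidifferentiation here, F'(x) = f(x) is required of F(x).
F(x) = x**3*cos(3*x)/3 - x**2*sin(3*x)/3 + 4*x**2*cos(3*x)/3 - 8*x*sin(3*x)/9 - 2*x*cos(3*x)/9 + 2*sin(3*x)/27 - 8*cos(3*x)/27 is an antiderivative of f.
Check: d/dx[x**3*cos(3*x)/3 - x**2*sin(3*x)/3 + 4*x**2*cos(3*x)/3 - 8*x*sin(3*x)/9 - 2*x*cos(3*x)/9 + 2*sin(3*x)/27 - 8*cos(3*x)/27] = -x**3*sin(3*x) - 4*x**2*sin(3*x), which equals f(x).
F(3/2) = 755*cos(9/2)/216 - 217*sin(9/2)/108; F(0) = -8/27.
Integral = F(3/2) - F(0) = 755*cos(9/2)/216 + 8/27 - 217*sin(9/2)/108.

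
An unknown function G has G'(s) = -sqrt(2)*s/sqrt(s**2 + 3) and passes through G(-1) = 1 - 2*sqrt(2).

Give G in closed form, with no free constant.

The substitution u = 2*s**2 + 6 works: G'(s) is exactly (dG/du)*(du/ds) for that inner function.
A general antiderivative is -sqrt(2*s**2 + 6) + C.
The condition gives C = 1 - 2*sqrt(2) - (-2*sqrt(2)) = 1.
So G(s) = -sqrt(2)*sqrt(s**2 + 3) + 1.
Check: d/ds[-sqrt(2)*sqrt(s**2 + 3) + 1] = -sqrt(2)*s/sqrt(s**2 + 3) = G'(s).

G(s) = -sqrt(2)*sqrt(s**2 + 3) + 1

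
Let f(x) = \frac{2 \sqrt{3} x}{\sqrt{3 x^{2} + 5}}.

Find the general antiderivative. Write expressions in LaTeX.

F(x) = 2 \sqrt{x^{2} + \frac{5}{3}} + C

The substitution u = x^{2} + \frac{5}{3} works: f is exactly (dF/du)*(du/dx) for that inner function.
Check: d/dx[2 \sqrt{x^{2} + \frac{5}{3}}] = \frac{2 \sqrt{3} x}{\sqrt{3 x^{2} + 5}} = f(x).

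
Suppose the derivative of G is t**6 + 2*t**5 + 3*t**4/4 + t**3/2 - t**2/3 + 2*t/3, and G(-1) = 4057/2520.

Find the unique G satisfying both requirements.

G(t) = t**7/7 + t**6/3 + 3*t**5/20 + t**4/8 - t**3/9 + t**2/3 + 1

The integrand splits into summands that can be handled one at a time.
A general antiderivative is t**7/7 + t**6/3 + 3*t**5/20 + t**4/8 - t**3/9 + t**2/3 + C.
The condition gives C = 4057/2520 - (1537/2520) = 1.
So G(t) = t**7/7 + t**6/3 + 3*t**5/20 + t**4/8 - t**3/9 + t**2/3 + 1.
Check: d/dt[t**7/7 + t**6/3 + 3*t**5/20 + t**4/8 - t**3/9 + t**2/3 + 1] = t**6 + 2*t**5 + 3*t**4/4 + t**3/2 - t**2/3 + 2*t/3 = G'(t).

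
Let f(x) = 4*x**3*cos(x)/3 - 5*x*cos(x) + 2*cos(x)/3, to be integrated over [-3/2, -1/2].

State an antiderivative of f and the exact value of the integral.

Antiderivative: F(x) = 4*x**3*sin(x)/3 + 4*x**2*cos(x) - 13*x*sin(x) + 2*sin(x)/3 - 13*cos(x); value = -12*cos(1/2) - 7*sin(1/2) + 4*cos(3/2) + 47*sin(3/2)/3

Integrate term by term and add the pieces.
F(x) = 4*x**3*sin(x)/3 + 4*x**2*cos(x) - 13*x*sin(x) + 2*sin(x)/3 - 13*cos(x) is an antiderivative of f.
Check: d/dx[4*x**3*sin(x)/3 + 4*x**2*cos(x) - 13*x*sin(x) + 2*sin(x)/3 - 13*cos(x)] = 4*x**3*cos(x)/3 - 5*x*cos(x) + 2*cos(x)/3 = f(x).
F(-1/2) = -12*cos(1/2) - 7*sin(1/2); F(-3/2) = -47*sin(3/2)/3 - 4*cos(3/2).
Integral = F(-1/2) - F(-3/2) = -12*cos(1/2) - 7*sin(1/2) + 4*cos(3/2) + 47*sin(3/2)/3.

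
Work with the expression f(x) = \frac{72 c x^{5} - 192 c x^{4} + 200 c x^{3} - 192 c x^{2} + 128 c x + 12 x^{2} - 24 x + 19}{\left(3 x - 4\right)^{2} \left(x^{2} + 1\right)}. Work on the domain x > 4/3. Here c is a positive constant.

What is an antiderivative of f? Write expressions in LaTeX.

An antiderivative is F(x) = \frac{12 c x^{3} - 16 c x^{2} + 3 x \operatorname{atan}{\left(x \right)} - 4 \operatorname{atan}{\left(x \right)} - 1}{3 x - 4}.

Any candidate F(x) must reproduce f(x) exactly when differentiated.
Check: d/dx[\frac{12 c x^{3} - 16 c x^{2} + 3 x \operatorname{atan}{\left(x \right)} - 4 \operatorname{atan}{\left(x \right)} - 1}{3 x - 4}] = \frac{72 c x^{5} - 192 c x^{4} + 200 c x^{3} - 192 c x^{2} + 128 c x + 12 x^{2} - 24 x + 19}{9 x^{4} - 24 x^{3} + 25 x^{2} - 24 x + 16}, which equals f(x).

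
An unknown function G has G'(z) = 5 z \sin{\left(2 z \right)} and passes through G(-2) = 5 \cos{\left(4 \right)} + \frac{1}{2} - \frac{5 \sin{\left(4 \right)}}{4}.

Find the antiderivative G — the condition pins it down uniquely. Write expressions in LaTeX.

A candidate passes only if d/dz[G] lands on the given G'(z) exactly.
A general antiderivative is - \frac{5 z \cos{\left(2 z \right)}}{2} + \frac{5 \sin{\left(2 z \right)}}{4} + C.
The condition gives C = 5 \cos{\left(4 \right)} + \frac{1}{2} - \frac{5 \sin{\left(4 \right)}}{4} - (5 \cos{\left(4 \right)} - \frac{5 \sin{\left(4 \right)}}{4}) = \frac{1}{2}.
So G(z) = - \frac{5 z \cos{\left(2 z \right)}}{2} + \frac{5 \sin{\left(2 z \right)}}{4} + \frac{1}{2}.
Check: d/dz[- \frac{5 z \cos{\left(2 z \right)}}{2} + \frac{5 \sin{\left(2 z \right)}}{4} + \frac{1}{2}] = 5 z \sin{\left(2 z \right)} = G'(z).

G(z) = - \frac{5 z \cos{\left(2 z \right)}}{2} + \frac{5 \sin{\left(2 z \right)}}{4} + \frac{1}{2}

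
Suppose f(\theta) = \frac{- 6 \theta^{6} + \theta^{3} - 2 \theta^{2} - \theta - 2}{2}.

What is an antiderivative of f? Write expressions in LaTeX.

A first test for any F(\theta): its \theta-derivative must equal f(\theta) identically.
Check: d/d\theta[- \frac{3 \theta^{7}}{7} + \frac{\theta^{4}}{8} - \frac{\theta^{3}}{3} - \frac{\theta^{2}}{4} - \theta] = - 3 \theta^{6} + \frac{\theta^{3}}{2} - \theta^{2} - \frac{\theta}{2} - 1, which equals f(\theta).

An antiderivative is F(\theta) = - \frac{3 \theta^{7}}{7} + \frac{\theta^{4}}{8} - \frac{\theta^{3}}{3} - \frac{\theta^{2}}{4} - \theta.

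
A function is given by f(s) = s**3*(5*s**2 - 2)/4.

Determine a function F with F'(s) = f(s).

An antiderivative is F(s) = s**4*(5*s**2 - 3)/24.

Differentiate the proposed F(s) back; it has to land on f(s) exactly.
Check: d/ds[s**4*(5*s**2 - 3)/24] = 5*s**5/4 - s**3/2, which equals f(s).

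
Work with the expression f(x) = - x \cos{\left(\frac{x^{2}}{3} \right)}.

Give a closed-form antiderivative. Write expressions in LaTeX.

An antiderivative is F(x) = - \frac{3 \sin{\left(\frac{x^{2}}{3} \right)}}{2}.

The substitution u = \frac{x^{2}}{3} works: f is exactly (dF/du)*(du/dx) for that inner function.
Check: d/dx[- \frac{3 \sin{\left(\frac{x^{2}}{3} \right)}}{2}] = - x \cos{\left(\frac{x^{2}}{3} \right)} = f(x).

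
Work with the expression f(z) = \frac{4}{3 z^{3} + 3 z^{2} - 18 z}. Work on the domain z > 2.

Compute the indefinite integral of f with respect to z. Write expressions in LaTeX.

F(z) = \frac{2 \left(- 5 \log{\left(z \right)} + 3 \log{\left(z - 2 \right)} + 2 \log{\left(z + 3 \right)}\right)}{45} + C

The denominator factors as 3 z \left(z - 2\right) \left(z + 3\right); partial fractions split f into directly integrable pieces: \frac{4}{45 \left(z + 3\right)} + \frac{2}{15 \left(z - 2\right)} - \frac{2}{9 z}.
Check: d/dz[\frac{2 \left(- 5 \log{\left(z \right)} + 3 \log{\left(z - 2 \right)} + 2 \log{\left(z + 3 \right)}\right)}{45}] = \frac{4}{3 z^{3} + 3 z^{2} - 18 z} = f(z).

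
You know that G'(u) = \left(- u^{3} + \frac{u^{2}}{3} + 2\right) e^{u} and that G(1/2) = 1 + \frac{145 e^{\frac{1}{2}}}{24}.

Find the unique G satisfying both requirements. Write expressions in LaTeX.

G'(u) has the shape v'r + vr' for v = - u^{3} + \frac{10 u^{2}}{3} - \frac{20 u}{3} + \frac{26}{3} and r = e^{u} — it is the derivative of the product v*r.
A general antiderivative is \frac{\left(- 3 u^{3} + 10 u^{2} - 20 u + 26\right) e^{u}}{3} + C.
The condition gives C = 1 + \frac{145 e^{\frac{1}{2}}}{24} - (\frac{145 e^{\frac{1}{2}}}{24}) = 1.
So G(u) = \frac{\left(- 3 u^{3} + 10 u^{2} - 20 u + 26\right) e^{u}}{3} + 1.
Check: d/du[\frac{\left(- 3 u^{3} + 10 u^{2} - 20 u + 26\right) e^{u}}{3} + 1] = - u^{3} e^{u} + \frac{u^{2} e^{u}}{3} + 2 e^{u}, which equals G'(u).

G(u) = \frac{\left(- 3 u^{3} + 10 u^{2} - 20 u + 26\right) e^{u}}{3} + 1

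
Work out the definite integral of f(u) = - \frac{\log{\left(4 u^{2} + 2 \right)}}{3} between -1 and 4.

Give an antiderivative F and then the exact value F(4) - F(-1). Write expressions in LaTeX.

Since d/du undoes antidifferentiation here, F'(u) = f(u) is required of F(u).
F(u) = - \frac{u \log{\left(2 u^{2} + 1 \right)}}{3} - \frac{u \log{\left(2 \right)}}{3} + \frac{2 u}{3} - \frac{\sqrt{2} \operatorname{atan}{\left(\sqrt{2} u \right)}}{3} is an antiderivative of f.
Check: d/du[- \frac{u \log{\left(2 u^{2} + 1 \right)}}{3} - \frac{u \log{\left(2 \right)}}{3} + \frac{2 u}{3} - \frac{\sqrt{2} \operatorname{atan}{\left(\sqrt{2} u \right)}}{3}] = - \frac{\log{\left(2 u^{2} + 1 \right)}}{3} - \frac{\log{\left(2 \right)}}{3}, which equals f(u).
F(4) = - \frac{4 \log{\left(33 \right)}}{3} - \frac{4 \log{\left(2 \right)}}{3} - \frac{\sqrt{2} \operatorname{atan}{\left(4 \sqrt{2} \right)}}{3} + \frac{8}{3}; F(-1) = - \frac{2}{3} + \frac{\log{\left(2 \right)}}{3} + \frac{\log{\left(3 \right)}}{3} + \frac{\sqrt{2} \operatorname{atan}{\left(\sqrt{2} \right)}}{3}.
Integral = F(4) - F(-1) = - \frac{4 \log{\left(66 \right)}}{3} - \frac{\sqrt{2} \operatorname{atan}{\left(4 \sqrt{2} \right)}}{3} - \frac{\log{\left(6 \right)}}{3} - \frac{\sqrt{2} \operatorname{atan}{\left(\sqrt{2} \right)}}{3} + \frac{10}{3}.

Antiderivative: F(u) = - \frac{u \log{\left(2 u^{2} + 1 \right)}}{3} - \frac{u \log{\left(2 \right)}}{3} + \frac{2 u}{3} - \frac{\sqrt{2} \operatorname{atan}{\left(\sqrt{2} u \right)}}{3}; value = - \frac{4 \log{\left(66 \right)}}{3} - \frac{\sqrt{2} \operatorname{atan}{\left(4 \sqrt{2} \right)}}{3} - \frac{\log{\left(6 \right)}}{3} - \frac{\sqrt{2} \operatorname{atan}{\left(\sqrt{2} \right)}}{3} + \frac{10}{3}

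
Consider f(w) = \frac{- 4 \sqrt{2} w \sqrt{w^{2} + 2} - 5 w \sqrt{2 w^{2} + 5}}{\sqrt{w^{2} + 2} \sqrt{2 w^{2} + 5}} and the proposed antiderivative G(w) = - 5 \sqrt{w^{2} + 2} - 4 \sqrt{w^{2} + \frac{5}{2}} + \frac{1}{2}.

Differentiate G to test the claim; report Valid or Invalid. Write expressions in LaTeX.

Valid - the claim checks out under differentiation.

d/dw[G] = \frac{- 4 \sqrt{2} w \sqrt{w^{2} + 2} - 5 w \sqrt{2 w^{2} + 5}}{\sqrt{w^{2} + 2} \sqrt{2 w^{2} + 5}}
This equals f(w) exactly, so the claim holds.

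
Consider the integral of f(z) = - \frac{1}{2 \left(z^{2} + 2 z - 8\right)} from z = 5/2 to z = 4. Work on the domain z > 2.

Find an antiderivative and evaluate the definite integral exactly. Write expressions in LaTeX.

The denominator factors as 2 \left(z - 2\right) \left(z + 4\right); partial fractions split f into directly integrable pieces: \frac{1}{12 \left(z + 4\right)} - \frac{1}{12 \left(z - 2\right)}.
F(z) = \frac{- \log{\left(z - 2 \right)} + \log{\left(z + 4 \right)}}{12} is an antiderivative of f.
Check: d/dz[\frac{- \log{\left(z - 2 \right)} + \log{\left(z + 4 \right)}}{12}] = - \frac{1}{2 z^{2} + 4 z - 16}, which equals f(z).
F(4) = - \frac{\log{\left(2 \right)}}{12} + \frac{\log{\left(8 \right)}}{12}; F(5/2) = \frac{\log{\left(2 \right)}}{12} + \frac{\log{\left(\frac{13}{2} \right)}}{12}.
Integral = F(4) - F(5/2) = - \frac{\log{\left(\frac{13}{2} \right)}}{12} - \frac{\log{\left(2 \right)}}{6} + \frac{\log{\left(8 \right)}}{12}.

Antiderivative: F(z) = \frac{- \log{\left(z - 2 \right)} + \log{\left(z + 4 \right)}}{12}; value = - \frac{\log{\left(\frac{13}{2} \right)}}{12} - \frac{\log{\left(2 \right)}}{6} + \frac{\log{\left(8 \right)}}{12}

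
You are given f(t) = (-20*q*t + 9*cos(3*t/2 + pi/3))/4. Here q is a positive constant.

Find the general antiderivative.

F(t) = -5*q*t**2/2 + 3*sin(3*t/2 + pi/3)/2 + C

A first test for any F(t): its t-derivative must equal f(t) identically.
Check: d/dt[-5*q*t**2/2 + 3*sin(3*t/2 + pi/3)/2] = -5*q*t + 9*cos(3*t/2 + pi/3)/4, which equals f(t).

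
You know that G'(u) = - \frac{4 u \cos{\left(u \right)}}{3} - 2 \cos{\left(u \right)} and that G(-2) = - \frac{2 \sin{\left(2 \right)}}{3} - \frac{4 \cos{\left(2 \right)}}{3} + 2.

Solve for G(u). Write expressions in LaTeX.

Integrate term by term and add the pieces.
A general antiderivative is - \frac{4 u \sin{\left(u \right)}}{3} - 2 \sin{\left(u \right)} - \frac{4 \cos{\left(u \right)}}{3} + C.
The condition gives C = - \frac{2 \sin{\left(2 \right)}}{3} - \frac{4 \cos{\left(2 \right)}}{3} + 2 - (- \frac{2 \sin{\left(2 \right)}}{3} - \frac{4 \cos{\left(2 \right)}}{3}) = 2.
So G(u) = - \frac{4 u \sin{\left(u \right)}}{3} - 2 \sin{\left(u \right)} - \frac{4 \cos{\left(u \right)}}{3} + 2.
Check: d/du[- \frac{4 u \sin{\left(u \right)}}{3} - 2 \sin{\left(u \right)} - \frac{4 \cos{\left(u \right)}}{3} + 2] = - \frac{4 u \cos{\left(u \right)}}{3} - 2 \cos{\left(u \right)} = G'(u).

G(u) = - \frac{4 u \sin{\left(u \right)}}{3} - 2 \sin{\left(u \right)} - \frac{4 \cos{\left(u \right)}}{3} + 2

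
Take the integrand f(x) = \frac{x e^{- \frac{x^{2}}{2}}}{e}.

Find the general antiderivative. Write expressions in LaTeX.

F(x) = - e^{- \frac{x^{2}}{2} - 1} + C

The substitution u = - \frac{x^{2}}{2} - 1 works: f is exactly (dF/du)*(du/dx) for that inner function.
Check: d/dx[- e^{- \frac{x^{2}}{2} - 1}] = \frac{x e^{- \frac{x^{2}}{2}}}{e} = f(x).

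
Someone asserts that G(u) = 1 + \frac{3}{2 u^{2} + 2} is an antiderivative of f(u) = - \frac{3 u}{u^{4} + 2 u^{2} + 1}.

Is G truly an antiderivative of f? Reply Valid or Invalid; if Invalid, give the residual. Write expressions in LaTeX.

Valid. The derivative of G reproduces f.

d/du[G] = - \frac{3 u}{u^{4} + 2 u^{2} + 1}
This equals f(u) exactly, so the claim holds.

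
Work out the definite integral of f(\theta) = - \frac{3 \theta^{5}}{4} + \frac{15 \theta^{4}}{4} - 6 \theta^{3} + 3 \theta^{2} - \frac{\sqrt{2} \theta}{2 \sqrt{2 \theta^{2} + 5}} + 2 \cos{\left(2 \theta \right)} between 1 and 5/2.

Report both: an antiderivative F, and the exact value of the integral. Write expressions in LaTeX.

Antiderivative: F(\theta) = - \frac{\theta^{6}}{8} + \frac{3 \theta^{5}}{4} - \frac{3 \theta^{4}}{2} + \theta^{3} - \frac{\sqrt{\theta^{2} + \frac{5}{2}}}{2} + \sin{\left(2 \theta \right)}; value = - \frac{\sqrt{35}}{4} + \sin{\left(5 \right)} - \sin{\left(2 \right)} - \frac{189}{512} + \frac{\sqrt{14}}{4}

The integrand splits into summands that can be handled one at a time.
F(\theta) = - \frac{\theta^{6}}{8} + \frac{3 \theta^{5}}{4} - \frac{3 \theta^{4}}{2} + \theta^{3} - \frac{\sqrt{\theta^{2} + \frac{5}{2}}}{2} + \sin{\left(2 \theta \right)} is an antiderivative of f.
Check: d/d\theta[- \frac{\theta^{6}}{8} + \frac{3 \theta^{5}}{4} - \frac{3 \theta^{4}}{2} + \theta^{3} - \frac{\sqrt{\theta^{2} + \frac{5}{2}}}{2} + \sin{\left(2 \theta \right)}] = \frac{- 3 \theta^{5} \sqrt{2 \theta^{2} + 5} + 15 \theta^{4} \sqrt{2 \theta^{2} + 5} - 24 \theta^{3} \sqrt{2 \theta^{2} + 5} + 12 \theta^{2} \sqrt{2 \theta^{2} + 5} - 2 \sqrt{2} \theta + 8 \sqrt{2 \theta^{2} + 5} \cos{\left(2 \theta \right)}}{4 \sqrt{2 \theta^{2} + 5}}, which equals f(\theta).
F(5/2) = - \frac{\sqrt{35}}{4} + \sin{\left(5 \right)} - \frac{125}{512}; F(1) = - \frac{\sqrt{14}}{4} + \frac{1}{8} + \sin{\left(2 \right)}.
Integral = F(5/2) - F(1) = - \frac{\sqrt{35}}{4} + \sin{\left(5 \right)} - \sin{\left(2 \right)} - \frac{189}{512} + \frac{\sqrt{14}}{4}.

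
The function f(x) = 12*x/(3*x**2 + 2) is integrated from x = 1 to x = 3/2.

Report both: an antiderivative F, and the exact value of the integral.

The substitution u = x**2 + 2/3 works: f is exactly (dF/du)*(du/dx) for that inner function.
F(x) = 2*log(x**2 + 2/3) is an antiderivative of f.
Check: d/dx[2*log(x**2 + 2/3)] = 12*x/(3*x**2 + 2) = f(x).
F(3/2) = 2*log(35/12); F(1) = 2*log(5/3).
Integral = F(3/2) - F(1) = -2*log(5/3) + 2*log(35/12).

Antiderivative: F(x) = 2*log(x**2 + 2/3); value = -2*log(5/3) + 2*log(35/12)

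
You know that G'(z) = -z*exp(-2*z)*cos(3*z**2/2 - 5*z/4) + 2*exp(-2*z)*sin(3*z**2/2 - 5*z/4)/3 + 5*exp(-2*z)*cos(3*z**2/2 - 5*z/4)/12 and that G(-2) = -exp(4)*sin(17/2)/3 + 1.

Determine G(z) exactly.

G(z) = 1 - exp(-2*z)*sin(3*z**2/2 - 5*z/4)/3

G'(z) has the shape u'v + uv' for u = -exp(-2*z)/3 and v = sin(3*z**2/2 - 5*z/4) — it is the derivative of the product u*v.
A general antiderivative is -exp(-2*z)*sin(3*z**2/2 - 5*z/4)/3 + C.
The condition gives C = -exp(4)*sin(17/2)/3 + 1 - (-exp(4)*sin(17/2)/3) = 1.
So G(z) = 1 - exp(-2*z)*sin(3*z**2/2 - 5*z/4)/3.
Check: d/dz[1 - exp(-2*z)*sin(3*z**2/2 - 5*z/4)/3] = (-12*z*cos(3*z**2/2 - 5*z/4) + 8*sin(3*z**2/2 - 5*z/4) + 5*cos(3*z**2/2 - 5*z/4))*exp(-2*z)/12, which equals G'(z).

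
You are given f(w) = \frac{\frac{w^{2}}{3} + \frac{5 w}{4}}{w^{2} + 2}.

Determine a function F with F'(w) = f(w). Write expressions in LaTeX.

An antiderivative is F(w) = \frac{8 w + 15 \log{\left(w^{2} + 2 \right)} - 8 \sqrt{2} \operatorname{atan}{\left(\frac{\sqrt{2} w}{2} \right)}}{24}.

Since d/dw undoes antidifferentiation here, F'(w) = f(w) is required of F(w).
Check: d/dw[\frac{8 w + 15 \log{\left(w^{2} + 2 \right)} - 8 \sqrt{2} \operatorname{atan}{\left(\frac{\sqrt{2} w}{2} \right)}}{24}] = \frac{4 w^{2} + 15 w}{12 w^{2} + 24}, which equals f(w).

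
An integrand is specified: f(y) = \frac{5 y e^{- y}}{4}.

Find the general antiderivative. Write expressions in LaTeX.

F(y) = \frac{\left(- 5 y - 5\right) e^{- y}}{4} + C

Recognize the product-rule pattern: f = u'v + uv' with u = - \frac{5 y}{4} - \frac{5}{4}, v = e^{- y}, so integration by parts undoes it.
Check: d/dy[\frac{\left(- 5 y - 5\right) e^{- y}}{4}] = \frac{5 y e^{- y}}{4} = f(y).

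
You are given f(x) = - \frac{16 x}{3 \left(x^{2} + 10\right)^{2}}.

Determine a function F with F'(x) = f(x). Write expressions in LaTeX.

An antiderivative is F(x) = \frac{4}{3 \left(\frac{x^{2}}{2} + 5\right)}.

The substitution u = \frac{x^{2}}{2} + 5 works: f is exactly (dF/du)*(du/dx) for that inner function.
Check: d/dx[\frac{4}{3 \left(\frac{x^{2}}{2} + 5\right)}] = - \frac{16 x}{3 x^{4} + 60 x^{2} + 300}, which equals f(x).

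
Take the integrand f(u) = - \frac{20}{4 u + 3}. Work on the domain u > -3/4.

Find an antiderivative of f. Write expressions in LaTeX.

An antiderivative is F(u) = - 5 \log{\left(4 u + 3 \right)}.

An antiderivative F(u) passes only if d/du[F] lands on f(u) exactly.
Check: d/du[- 5 \log{\left(4 u + 3 \right)}] = - \frac{20}{4 u + 3} = f(u).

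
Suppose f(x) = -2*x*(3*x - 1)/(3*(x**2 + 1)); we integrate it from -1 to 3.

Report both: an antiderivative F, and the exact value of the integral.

Any candidate F(x) must reproduce f(x) exactly when differentiated.
F(x) = -2*x + log(x**2 + 1)/3 + 2*atan(x) is an antiderivative of f.
Check: d/dx[-2*x + log(x**2 + 1)/3 + 2*atan(x)] = (-6*x**2 + 2*x)/(3*x**2 + 3), which equals f(x).
F(3) = -6 + log(10)/3 + 2*atan(3); F(-1) = -pi/2 + log(2)/3 + 2.
Integral = F(3) - F(-1) = -8 - log(2)/3 + log(10)/3 + pi/2 + 2*atan(3).

Antiderivative: F(x) = -2*x + log(x**2 + 1)/3 + 2*atan(x); value = -8 - log(2)/3 + log(10)/3 + pi/2 + 2*atan(3)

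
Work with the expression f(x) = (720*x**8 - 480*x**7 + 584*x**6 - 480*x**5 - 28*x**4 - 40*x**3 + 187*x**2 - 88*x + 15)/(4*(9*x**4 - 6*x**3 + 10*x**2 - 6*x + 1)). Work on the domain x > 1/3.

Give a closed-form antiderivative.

An antiderivative is F(x) = (48*x**6 - 16*x**5 - 24*x**4 - 16*x**3 + 20*x**2 + 24*x*atan(x) + 56*x - 8*atan(x) - 21)/(4*(3*x - 1)).

For F(x) to be correct the identity F'(x) - f(x) = 0 must hold.
Check: d/dx[(48*x**6 - 16*x**5 - 24*x**4 - 16*x**3 + 20*x**2 + 24*x*atan(x) + 56*x - 8*atan(x) - 21)/(4*(3*x - 1))] = (720*x**8 - 480*x**7 + 584*x**6 - 480*x**5 - 28*x**4 - 40*x**3 + 187*x**2 - 88*x + 15)/(36*x**4 - 24*x**3 + 40*x**2 - 24*x + 4), which equals f(x).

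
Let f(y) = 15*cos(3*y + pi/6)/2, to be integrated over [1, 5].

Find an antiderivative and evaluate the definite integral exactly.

A candidate is checked by its d/dy: the result must match f(y).
F(y) = 5*sin(3*y + pi/6)/2 is an antiderivative of f.
Check: d/dy[5*sin(3*y + pi/6)/2] = 15*cos(3*y + pi/6)/2 = f(y).
F(5) = 5*sin(pi/6 + 15)/2; F(1) = 5*sin(pi/6 + 3)/2.
Integral = F(5) - F(1) = 5*sin(pi/6 + 15)/2 - 5*sin(pi/6 + 3)/2.

Antiderivative: F(y) = 5*sin(3*y + pi/6)/2; value = 5*sin(pi/6 + 15)/2 - 5*sin(pi/6 + 3)/2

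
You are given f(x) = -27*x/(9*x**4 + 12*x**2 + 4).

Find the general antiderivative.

f matches the chain-rule pattern g'(h)*h' with inner function h(x) = 2*x**2 + 4/3; substituting u = h(x) collapses the integral.
Check: d/dx[3/(2*x**2 + 4/3)] = -27*x/(9*x**4 + 12*x**2 + 4) = f(x).

F(x) = 3/(2*x**2 + 4/3) + C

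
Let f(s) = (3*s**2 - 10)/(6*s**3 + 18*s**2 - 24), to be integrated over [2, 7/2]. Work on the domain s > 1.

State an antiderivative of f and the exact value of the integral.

Antiderivative: F(s) = (-7*(s + 2)*log(s - 1) + 34*(s + 2)*log(s + 2) + 6)/(54*(s + 2)); value = -17*log(4)/27 - 7*log(5/2)/54 - 1/132 + 17*log(11/2)/27

Factor the denominator (6*(s - 1)*(s + 2)**2) and decompose: f = 17/(27*(s + 2)) - 1/(9*(s + 2)**2) - 7/(54*(s - 1)); each piece integrates to a log, atan, or power term.
F(s) = (-7*(s + 2)*log(s - 1) + 34*(s + 2)*log(s + 2) + 6)/(54*(s + 2)) is an antiderivative of f.
Check: d/ds[(-7*(s + 2)*log(s - 1) + 34*(s + 2)*log(s + 2) + 6)/(54*(s + 2))] = (3*s**2 - 10)/(6*s**3 + 18*s**2 - 24) = f(s).
F(7/2) = -7*log(5/2)/54 + 2/99 + 17*log(11/2)/27; F(2) = 1/36 + 17*log(4)/27.
Integral = F(7/2) - F(2) = -17*log(4)/27 - 7*log(5/2)/54 - 1/132 + 17*log(11/2)/27.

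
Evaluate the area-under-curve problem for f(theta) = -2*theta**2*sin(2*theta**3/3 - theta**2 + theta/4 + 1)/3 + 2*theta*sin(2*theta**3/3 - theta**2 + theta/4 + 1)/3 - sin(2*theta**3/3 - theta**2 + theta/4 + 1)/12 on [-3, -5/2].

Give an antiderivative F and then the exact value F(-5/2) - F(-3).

The substitution u = 2*theta**3/3 - theta**2 + theta/4 + 1 works: f is exactly (dF/du)*(du/dtheta) for that inner function.
F(theta) = cos(2*theta**3/3 - theta**2 + theta/4 + 1)/3 is an antiderivative of f.
Check: d/dtheta[cos(2*theta**3/3 - theta**2 + theta/4 + 1)/3] = -2*theta**2*sin(2*theta**3/3 - theta**2 + theta/4 + 1)/3 + 2*theta*sin(2*theta**3/3 - theta**2 + theta/4 + 1)/3 - sin(2*theta**3/3 - theta**2 + theta/4 + 1)/12 = f(theta).
F(-5/2) = cos(391/24)/3; F(-3) = cos(107/4)/3.
Integral = F(-5/2) - F(-3) = cos(391/24)/3 - cos(107/4)/3.

Antiderivative: F(theta) = cos(2*theta**3/3 - theta**2 + theta/4 + 1)/3; value = cos(391/24)/3 - cos(107/4)/3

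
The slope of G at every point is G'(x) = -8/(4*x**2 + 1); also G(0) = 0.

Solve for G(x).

Any candidate G(x) must reproduce the stated G'(x) exactly.
A general antiderivative is -4*atan(2*x) + C.
The condition gives C = 0 - (0) = 0.
So G(x) = -4*atan(2*x).
Check: d/dx[-4*atan(2*x)] = -8/(4*x**2 + 1) = G'(x).

G(x) = -4*atan(2*x)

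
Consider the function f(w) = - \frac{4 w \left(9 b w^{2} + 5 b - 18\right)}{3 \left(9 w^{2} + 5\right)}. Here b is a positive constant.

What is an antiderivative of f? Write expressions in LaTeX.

An antiderivative is F(w) = \frac{2 \left(- b w^{2} + 2 \log{\left(3 w^{2} + \frac{5}{3} \right)}\right)}{3}.

Check any antiderivative F(w) by computing F'(w) and comparing it with f(w).
Check: d/dw[\frac{2 \left(- b w^{2} + 2 \log{\left(3 w^{2} + \frac{5}{3} \right)}\right)}{3}] = \frac{- 36 b w^{3} - 20 b w + 72 w}{27 w^{2} + 15}, which equals f(w).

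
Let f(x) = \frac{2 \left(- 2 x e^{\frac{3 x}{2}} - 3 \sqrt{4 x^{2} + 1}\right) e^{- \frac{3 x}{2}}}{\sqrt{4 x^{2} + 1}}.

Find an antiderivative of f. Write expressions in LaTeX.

Whatever form F(x) takes, F'(x) = f(x) is non-negotiable.
Check: d/dx[- \left(\sqrt{4 x^{2} + 1} e^{\frac{3 x}{2}} - 4\right) e^{- \frac{3 x}{2}}] = \frac{\left(- 4 x e^{\frac{3 x}{2}} - 6 \sqrt{4 x^{2} + 1}\right) e^{- \frac{3 x}{2}}}{\sqrt{4 x^{2} + 1}}, which equals f(x).

An antiderivative is F(x) = - \left(\sqrt{4 x^{2} + 1} e^{\frac{3 x}{2}} - 4\right) e^{- \frac{3 x}{2}}.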